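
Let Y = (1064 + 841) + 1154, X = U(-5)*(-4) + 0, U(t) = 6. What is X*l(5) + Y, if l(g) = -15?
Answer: 3419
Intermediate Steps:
X = -24 (X = 6*(-4) + 0 = -24 + 0 = -24)
Y = 3059 (Y = 1905 + 1154 = 3059)
X*l(5) + Y = -24*(-15) + 3059 = 360 + 3059 = 3419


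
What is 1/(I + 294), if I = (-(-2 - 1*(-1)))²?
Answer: 1/295 ≈ 0.0033898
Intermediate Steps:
I = 1 (I = (-(-2 + 1))² = (-1*(-1))² = 1² = 1)
1/(I + 294) = 1/(1 + 294) = 1/295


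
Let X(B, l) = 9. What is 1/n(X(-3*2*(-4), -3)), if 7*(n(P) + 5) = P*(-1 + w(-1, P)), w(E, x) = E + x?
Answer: 1/4 ≈ 0.25000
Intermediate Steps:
n(P) = -5 + P*(-2 + P)/7 (n(P) = -5 + (P*(-1 + (-1 + P)))/7 = -5 + (P*(-2 + P))/7 = -5 + P*(-2 + P)/7)
1/n(X(-3*2*(-4), -3)) = 1/(-5 - 1/7*9 + (1/7)*9*(-1 + 9)) = 1/(-5 - 9/7 + (1/7)*9*8) = 1/(-5 - 9/7 + 72/7) = 1/4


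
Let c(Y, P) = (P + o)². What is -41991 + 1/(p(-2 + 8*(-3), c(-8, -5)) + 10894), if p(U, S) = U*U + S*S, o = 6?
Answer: -485877860/11571 ≈ -41991.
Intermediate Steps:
c(Y, P) = (6 + P)² (c(Y, P) = (P + 6)² = (6 + P)²)
p(U, S) = S² + U² (p(U, S) = U² + S² = S² + U²)
-41991 + 1/(p(-2 + 8*(-3), c(-8, -5)) + 10894) = -41991 + 1/((((6 - 5)²)² + (-2 + 8*(-3))²) + 10894) = -41991 + 1/(((1²)² + (-2 - 24)²) + 10894) = -41991 + 1/((1² + (-26)²) + 10894) = -41991 + 1/((1 + 676) + 10894) = -41991 + 1/(677 + 10894) = -41991 + 1/11571 = -485877860/11571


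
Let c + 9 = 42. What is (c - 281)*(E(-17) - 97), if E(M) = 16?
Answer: 20088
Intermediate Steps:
c = 33 (c = -9 + 42 = 33)
(c - 281)*(E(-17) - 97) = (33 - 281)*(16 - 97) = -248*(-81) = 20088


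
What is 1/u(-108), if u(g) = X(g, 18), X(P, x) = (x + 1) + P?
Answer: -1/89 ≈ -0.011236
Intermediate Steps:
X(P, x) = 1 + P + x (X(P, x) = (1 + x) + P = 1 + P + x)
u(g) = 19 + g (u(g) = 1 + g + 18 = 19 + g)
1/u(-108) = 1/(19 - 108) = 1/(-89) = -1/89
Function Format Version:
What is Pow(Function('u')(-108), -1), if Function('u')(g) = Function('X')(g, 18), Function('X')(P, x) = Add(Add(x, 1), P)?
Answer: Rational(-1, 89) ≈ -0.011236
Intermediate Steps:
Function('X')(P, x) = Add(1, P, x) (Function('X')(P, x) = Add(Add(1, x), P) = Add(1, P, x))
Function('u')(g) = Add(19, g) (Function('u')(g) = Add(1, g, 18) = Add(19, g))
Pow(Function('u')(-108), -1) = Pow(Add(19, -108), -1) = Pow(-89, -1) = Rational(-1, 89)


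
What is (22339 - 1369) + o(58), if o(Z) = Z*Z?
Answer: 24334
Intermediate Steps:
o(Z) = Z²
(22339 - 1369) + o(58) = (22339 - 1369) + 58² = 20970 + 3364 = 24334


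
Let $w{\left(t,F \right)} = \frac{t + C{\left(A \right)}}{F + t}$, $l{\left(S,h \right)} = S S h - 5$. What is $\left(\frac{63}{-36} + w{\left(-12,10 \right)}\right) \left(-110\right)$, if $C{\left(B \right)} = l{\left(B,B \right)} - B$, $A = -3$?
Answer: $- \frac{4125}{2} \approx -2062.5$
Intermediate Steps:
$l{\left(S,h \right)} = -5 + h S^{2}$ ($l{\left(S,h \right)} = S^{2} h - 5 = h S^{2} - 5 = -5 + h S^{2}$)
$C{\left(B \right)} = -5 + B^{3} - B$ ($C{\left(B \right)} = \left(-5 + B B^{2}\right) - B = \left(-5 + B^{3}\right) - B = -5 + B^{3} - B$)
$w{\left(t,F \right)} = \frac{-29 + t}{F + t}$ ($w{\left(t,F \right)} = \frac{t - \left(2 + 27\right)}{F + t} = \frac{t - 29}{F + t} = \frac{-29 + t}{F + t}$)
$\left(\frac{63}{-36} + w{\left(-12,10 \right)}\right) \left(-110\right) = \left(\frac{63}{-36} + \frac{-29 - 12}{10 - 12}\right) \left(-110\right) = \left(63 \left(- \frac{1}{36}\right) + \frac{1}{-2} \left(-41\right)\right) \left(-110\right) = \left(- \frac{7}{4} - - \frac{41}{2}\right) \left(-110\right) = \left(- \frac{7}{4} + \frac{41}{2}\right) \left(-110\right) = \frac{75}{4} \left(-110\right) = - \frac{4125}{2}$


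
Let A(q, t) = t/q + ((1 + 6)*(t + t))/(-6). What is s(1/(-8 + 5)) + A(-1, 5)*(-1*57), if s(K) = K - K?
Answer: 950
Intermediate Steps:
s(K) = 0
A(q, t) = -7*t/3 + t/q (A(q, t) = t/q + (7*(2*t))*(-⅙) = t/q + (14*t)*(-⅙) = t/q - 7*t/3 = -7*t/3 + t/q)
s(1/(-8 + 5)) + A(-1, 5)*(-1*57) = 0 + (-7/3*5 + 5/(-1))*(-1*57) = 0 + (-35/3 + 5*(-1))*(-57) = 0 + (-35/3 - 5)*(-57) = 0 - 50/3*(-57) = 0 + 950 = 950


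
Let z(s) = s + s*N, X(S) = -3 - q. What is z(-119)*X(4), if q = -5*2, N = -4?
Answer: 2499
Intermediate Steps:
q = -10
X(S) = 7 (X(S) = -3 - 1*(-10) = -3 + 10 = 7)
z(s) = -3*s (z(s) = s + s*(-4) = s - 4*s = -3*s)
z(-119)*X(4) = -3*(-119)*7 = 357*7 = 2499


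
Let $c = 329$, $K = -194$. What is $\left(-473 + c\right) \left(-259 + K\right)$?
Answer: $65232$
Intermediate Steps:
$\left(-473 + c\right) \left(-259 + K\right) = \left(-473 + 329\right) \left(-259 - 194\right) = \left(-144\right) \left(-453\right) = 65232$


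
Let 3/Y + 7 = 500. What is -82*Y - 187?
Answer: -92437/493 ≈ -187.50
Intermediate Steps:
Y = 3/493 (Y = 3/(-7 + 500) = 3/493 ≈ 0.0060852)
-82*Y - 187 = -82*3/493 - 187 = -246/493 - 187 = -92437/493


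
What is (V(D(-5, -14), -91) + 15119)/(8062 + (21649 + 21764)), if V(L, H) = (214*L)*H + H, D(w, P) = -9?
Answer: 190294/51475 ≈ 3.6968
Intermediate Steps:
V(L, H) = H + 214*H*L (V(L, H) = 214*H*L + H = H + 214*H*L)
(V(D(-5, -14), -91) + 15119)/(8062 + (21649 + 21764)) = (-91*(1 + 214*(-9)) + 15119)/(8062 + (21649 + 21764)) = (-91*(1 - 1926) + 15119)/(8062 + 43413) = (-91*(-1925) + 15119)/51475 = (175175 + 15119)*(1/51475) = 190294*(1/51475) = 190294/51475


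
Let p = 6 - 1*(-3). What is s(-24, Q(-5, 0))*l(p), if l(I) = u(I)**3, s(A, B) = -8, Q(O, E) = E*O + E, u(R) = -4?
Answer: 512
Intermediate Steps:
Q(O, E) = E + E*O
p = 9 (p = 6 + 3 = 9)
l(I) = -64 (l(I) = (-4)**3 = -64)
s(-24, Q(-5, 0))*l(p) = -8*(-64) = 512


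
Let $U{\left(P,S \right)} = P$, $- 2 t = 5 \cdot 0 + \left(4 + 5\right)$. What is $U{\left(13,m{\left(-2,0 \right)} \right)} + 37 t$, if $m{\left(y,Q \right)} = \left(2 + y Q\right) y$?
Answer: $- \frac{307}{2} \approx -153.5$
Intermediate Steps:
$t = - \frac{9}{2}$ ($t = - \frac{5 \cdot 0 + \left(4 + 5\right)}{2} = - \frac{0 + 9}{2} = \left(- \frac{1}{2}\right) 9 = - \frac{9}{2} \approx -4.5$)
$m{\left(y,Q \right)} = y \left(2 + Q y\right)$ ($m{\left(y,Q \right)} = \left(2 + Q y\right) y = y \left(2 + Q y\right)$)
$U{\left(13,m{\left(-2,0 \right)} \right)} + 37 t = 13 + 37 \left(- \frac{9}{2}\right) = 13 - \frac{333}{2} = - \frac{307}{2}$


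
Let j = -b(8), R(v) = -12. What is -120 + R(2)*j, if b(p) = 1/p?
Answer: -237/2 ≈ -118.50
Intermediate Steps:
j = -⅛ (j = -1/8 = -1*⅛ = -⅛ ≈ -0.12500)
-120 + R(2)*j = -120 - 12*(-⅛) = -120 + 3/2 = -237/2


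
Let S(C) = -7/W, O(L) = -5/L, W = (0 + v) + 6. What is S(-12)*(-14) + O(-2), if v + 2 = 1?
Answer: 221/10 ≈ 22.100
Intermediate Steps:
v = -1 (v = -2 + 1 = -1)
W = 5 (W = (0 - 1) + 6 = -1 + 6 = 5)
S(C) = -7/5
S(-12)*(-14) + O(-2) = -7/5*(-14) - 5/(-2) = 98/5 - 5*(-1/2) = 98/5 + 5/2 = 221/10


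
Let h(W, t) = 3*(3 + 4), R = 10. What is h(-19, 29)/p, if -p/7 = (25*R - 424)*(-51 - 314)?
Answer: -1/21170 ≈ -4.7237e-5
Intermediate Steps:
p = -444570 (p = -7*(25*10 - 424)*(-51 - 314) = -7*(250 - 424)*(-365) = -(-1218)*(-365) = -7*63510 = -444570)
h(W, t) = 21 (h(W, t) = 3*7 = 21)
h(-19, 29)/p = 21/(-444570) = 21*(-1/444570) = -1/21170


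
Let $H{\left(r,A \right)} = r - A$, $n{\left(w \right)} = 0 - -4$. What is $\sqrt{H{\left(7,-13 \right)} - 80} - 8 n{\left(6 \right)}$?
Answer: $-32 + 2 i \sqrt{15} \approx -32.0 + 7.746 i$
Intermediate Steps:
$n{\left(w \right)} = 4$ ($n{\left(w \right)} = 0 + 4 = 4$)
$\sqrt{H{\left(7,-13 \right)} - 80} - 8 n{\left(6 \right)} = \sqrt{\left(7 - -13\right) - 80} - 32 = \sqrt{\left(7 + 13\right) - 80} - 32 = \sqrt{20 - 80} - 32 = \sqrt{-60} - 32 = 2 i \sqrt{15} - 32 = -32 + 2 i \sqrt{15}$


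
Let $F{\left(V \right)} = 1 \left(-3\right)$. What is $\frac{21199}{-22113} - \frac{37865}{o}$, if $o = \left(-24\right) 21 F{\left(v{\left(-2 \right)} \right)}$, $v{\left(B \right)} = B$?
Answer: $- \frac{4599797}{176904} \approx -26.002$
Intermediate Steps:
$F{\left(V \right)} = -3$
$o = 1512$ ($o = \left(-24\right) 21 \left(-3\right) = \left(-504\right) \left(-3\right) = 1512$)
$\frac{21199}{-22113} - \frac{37865}{o} = \frac{21199}{-22113} - \frac{37865}{1512} = 21199 \left(- \frac{1}{22113}\right) - \frac{37865}{1512} = - \frac{21199}{22113} - \frac{37865}{1512} = - \frac{4599797}{176904}$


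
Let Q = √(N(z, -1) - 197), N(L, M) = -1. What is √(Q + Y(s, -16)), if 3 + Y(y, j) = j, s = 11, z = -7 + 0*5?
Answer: √(-19 + 3*I*√22) ≈ 1.5237 + 4.6175*I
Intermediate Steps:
z = -7 (z = -7 + 0 = -7)
Y(y, j) = -3 + j
Q = 3*I*√22 (Q = √(-1 - 197) = √(-198) = 3*I*√22 ≈ 14.071*I)
√(Q + Y(s, -16)) = √(3*I*√22 + (-3 - 16)) = √(3*I*√22 - 19) = √(-19 + 3*I*√22)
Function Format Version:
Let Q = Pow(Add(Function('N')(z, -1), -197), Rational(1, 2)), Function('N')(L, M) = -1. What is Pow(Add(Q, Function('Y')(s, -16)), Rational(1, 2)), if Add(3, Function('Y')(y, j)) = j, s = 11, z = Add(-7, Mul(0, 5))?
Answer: Pow(Add(-19, Mul(3, I, Pow(22, Rational(1, 2)))), Rational(1, 2)) ≈ Add(1.5237, Mul(4.6175, I))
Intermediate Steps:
z = -7 (z = Add(-7, 0) = -7)
Function('Y')(y, j) = Add(-3, j)
Q = Mul(3, I, Pow(22, Rational(1, 2))) (Q = Pow(Add(-1, -197), Rational(1, 2)) = Pow(-198, Rational(1, 2)) = Mul(3, I, Pow(22, Rational(1, 2))) ≈ Mul(14.071, I))
Pow(Add(Q, Function('Y')(s, -16)), Rational(1, 2)) = Pow(Add(Mul(3, I, Pow(22, Rational(1, 2))), Add(-3, -16)), Rational(1, 2)) = Pow(Add(Mul(3, I, Pow(22, Rational(1, 2))), -19), Rational(1, 2)) = Pow(Add(-19, Mul(3, I, Pow(22, Rational(1, 2)))), Rational(1, 2))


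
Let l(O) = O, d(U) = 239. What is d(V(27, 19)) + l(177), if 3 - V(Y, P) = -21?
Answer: 416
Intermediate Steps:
V(Y, P) = 24 (V(Y, P) = 3 - 1*(-21) = 3 + 21 = 24)
d(V(27, 19)) + l(177) = 239 + 177 = 416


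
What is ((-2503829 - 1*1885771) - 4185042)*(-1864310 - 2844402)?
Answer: 40375519681104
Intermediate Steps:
((-2503829 - 1*1885771) - 4185042)*(-1864310 - 2844402) = ((-2503829 - 1885771) - 4185042)*(-4708712) = (-4389600 - 4185042)*(-4708712) = -8574642*(-4708712) = 40375519681104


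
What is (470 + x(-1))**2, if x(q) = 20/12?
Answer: 2002225/9 ≈ 2.2247e+5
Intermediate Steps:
x(q) = 5/3 (x(q) = 20*(1/12) = 5/3)
(470 + x(-1))**2 = (470 + 5/3)**2 = (1415/3)**2 = 2002225/9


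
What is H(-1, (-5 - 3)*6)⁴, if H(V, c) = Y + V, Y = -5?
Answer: 1296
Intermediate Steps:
H(V, c) = -5 + V
H(-1, (-5 - 3)*6)⁴ = (-5 - 1)⁴ = (-6)⁴ = 1296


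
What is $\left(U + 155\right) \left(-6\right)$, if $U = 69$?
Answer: $-1344$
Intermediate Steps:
$\left(U + 155\right) \left(-6\right) = \left(69 + 155\right) \left(-6\right) = 224 \left(-6\right) = -1344$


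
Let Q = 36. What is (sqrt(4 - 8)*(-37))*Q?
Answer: -2664*I ≈ -2664.0*I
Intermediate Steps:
(sqrt(4 - 8)*(-37))*Q = (sqrt(4 - 8)*(-37))*36 = (sqrt(-4)*(-37))*36 = ((2*I)*(-37))*36 = -74*I*36 = -2664*I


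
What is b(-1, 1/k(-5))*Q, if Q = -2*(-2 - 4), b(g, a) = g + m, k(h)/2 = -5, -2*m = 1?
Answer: -18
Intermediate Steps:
m = -½ (m = -½*1 = -½ ≈ -0.50000)
k(h) = -10 (k(h) = 2*(-5) = -10)
b(g, a) = -½ + g (b(g, a) = g - ½ = -½ + g)
Q = 12 (Q = -2*(-6) = 12)
b(-1, 1/k(-5))*Q = (-½ - 1)*12 = -3/2*12 = -18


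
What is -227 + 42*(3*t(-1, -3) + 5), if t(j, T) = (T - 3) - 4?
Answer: -1277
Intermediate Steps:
t(j, T) = -7 + T (t(j, T) = (-3 + T) - 4 = -7 + T)
-227 + 42*(3*t(-1, -3) + 5) = -227 + 42*(3*(-7 - 3) + 5) = -227 + 42*(3*(-10) + 5) = -227 + 42*(-30 + 5) = -227 + 42*(-25) = -227 - 1050 = -1277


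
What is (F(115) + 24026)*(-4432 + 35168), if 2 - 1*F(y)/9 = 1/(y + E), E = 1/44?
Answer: 1246716582656/1687 ≈ 7.3901e+8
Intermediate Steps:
E = 1/44 ≈ 0.022727
F(y) = 18 - 9/(1/44 + y) (F(y) = 18 - 9/(y + 1/44) = 18 - 9/(1/44 + y))
(F(115) + 24026)*(-4432 + 35168) = (18*(-21 + 44*115)/(1 + 44*115) + 24026)*(-4432 + 35168) = (18*(-21 + 5060)/(1 + 5060) + 24026)*30736 = (18*5039/5061 + 24026)*30736 = (18*(1/5061)*5039 + 24026)*30736 = (30234/1687 + 24026)*30736 = (40562096/1687)*30736 = 1246716582656/1687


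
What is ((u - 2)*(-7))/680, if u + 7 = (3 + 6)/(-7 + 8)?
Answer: 0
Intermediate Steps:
u = 2 (u = -7 + (3 + 6)/(-7 + 8) = -7 + 9/1 = -7 + 9*1 = -7 + 9 = 2)
((u - 2)*(-7))/680 = ((2 - 2)*(-7))/680 = (0*(-7))*(1/680) = 0*(1/680) = 0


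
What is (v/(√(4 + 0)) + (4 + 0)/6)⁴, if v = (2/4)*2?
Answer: 2401/1296 ≈ 1.8526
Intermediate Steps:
v = 1 (v = (2*(¼))*2 = (½)*2 = 1)
(v/(√(4 + 0)) + (4 + 0)/6)⁴ = (1/√(4 + 0) + (4 + 0)/6)⁴ = (1/√4 + 4*(⅙))⁴ = (1/2 + ⅔)⁴ = (1*(½) + ⅔)⁴ = (½ + ⅔)⁴ = (7/6)⁴ = 2401/1296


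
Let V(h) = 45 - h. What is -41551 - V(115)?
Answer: -41481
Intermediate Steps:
-41551 - V(115) = -41551 - (45 - 1*115) = -41551 - (45 - 115) = -41551 - 1*(-70) = -41551 + 70 = -41481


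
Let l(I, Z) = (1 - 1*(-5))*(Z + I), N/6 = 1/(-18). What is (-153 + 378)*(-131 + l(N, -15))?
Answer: -50175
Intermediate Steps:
N = -1/3 (N = 6/(-18) = 6*(-1/18) = -1/3 ≈ -0.33333)
l(I, Z) = 6*I + 6*Z (l(I, Z) = (1 + 5)*(I + Z) = 6*(I + Z) = 6*I + 6*Z)
(-153 + 378)*(-131 + l(N, -15)) = (-153 + 378)*(-131 + (6*(-1/3) + 6*(-15))) = 225*(-131 + (-2 - 90)) = 225*(-131 - 92) = 225*(-223) = -50175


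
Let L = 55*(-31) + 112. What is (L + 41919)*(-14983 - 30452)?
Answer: -1832211810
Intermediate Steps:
L = -1593 (L = -1705 + 112 = -1593)
(L + 41919)*(-14983 - 30452) = (-1593 + 41919)*(-14983 - 30452) = 40326*(-45435) = -1832211810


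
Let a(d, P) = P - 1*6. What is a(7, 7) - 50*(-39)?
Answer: 1951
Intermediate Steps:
a(d, P) = -6 + P (a(d, P) = P - 6 = -6 + P)
a(7, 7) - 50*(-39) = (-6 + 7) - 50*(-39) = 1 + 1950 = 1951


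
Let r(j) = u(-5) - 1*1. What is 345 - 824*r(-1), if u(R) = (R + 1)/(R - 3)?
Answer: 757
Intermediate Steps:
u(R) = (1 + R)/(-3 + R)
r(j) = -1/2 (r(j) = (1 - 5)/(-3 - 5) - 1*1 = -4/(-8) - 1 = -1/8*(-4) - 1 = 1/2 - 1 = -1/2)
345 - 824*r(-1) = 345 - 824*(-1)/2 = 345 - 1*(-412) = 345 + 412 = 757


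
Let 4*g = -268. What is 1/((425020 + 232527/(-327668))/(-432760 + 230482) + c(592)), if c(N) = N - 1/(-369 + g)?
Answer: 7224523019736/4261754288619841 ≈ 0.0016952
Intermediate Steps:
g = -67 (g = (¼)*(-268) = -67)
c(N) = 1/436 + N (c(N) = N - 1/(-369 - 67) = N - 1/(-436) = N - 1*(-1/436) = N + 1/436 = 1/436 + N)
1/((425020 + 232527/(-327668))/(-432760 + 230482) + c(592)) = 1/((425020 + 232527/(-327668))/(-432760 + 230482) + (1/436 + 592)) = 1/((425020 + 232527*(-1/327668))/(-202278) + 258113/436) = 1/((425020 - 232527/327668)*(-1/202278) + 258113/436) = 1/((139265220833/327668)*(-1/202278) + 258113/436) = 1/(-139265220833/66280027704 + 258113/436) = 1/(4261754288619841/7224523019736) = 7224523019736/4261754288619841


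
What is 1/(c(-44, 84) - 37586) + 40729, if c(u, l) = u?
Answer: 1532632269/37630 ≈ 40729.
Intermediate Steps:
1/(c(-44, 84) - 37586) + 40729 = 1/(-44 - 37586) + 40729 = 1/(-37630) + 40729 = -1/37630 + 40729 = 1532632269/37630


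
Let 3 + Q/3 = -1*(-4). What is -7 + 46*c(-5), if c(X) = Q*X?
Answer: -697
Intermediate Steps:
Q = 3 (Q = -9 + 3*(-1*(-4)) = -9 + 3*4 = -9 + 12 = 3)
c(X) = 3*X
-7 + 46*c(-5) = -7 + 46*(3*(-5)) = -7 + 46*(-15) = -7 - 690 = -697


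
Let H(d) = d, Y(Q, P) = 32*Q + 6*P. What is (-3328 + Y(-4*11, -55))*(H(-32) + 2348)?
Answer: -11732856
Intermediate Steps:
Y(Q, P) = 6*P + 32*Q
(-3328 + Y(-4*11, -55))*(H(-32) + 2348) = (-3328 + (6*(-55) + 32*(-4*11)))*(-32 + 2348) = (-3328 + (-330 + 32*(-44)))*2316 = (-3328 + (-330 - 1408))*2316 = (-3328 - 1738)*2316 = -5066*2316 = -11732856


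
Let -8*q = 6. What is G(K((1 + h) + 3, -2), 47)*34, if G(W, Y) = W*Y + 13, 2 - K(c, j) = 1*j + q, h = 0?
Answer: 16065/2 ≈ 8032.5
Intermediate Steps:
q = -3/4 (q = -1/8*6 = -3/4 ≈ -0.75000)
K(c, j) = 11/4 - j (K(c, j) = 2 - (1*j - 3/4) = 2 - (j - 3/4) = 2 - (-3/4 + j) = 2 + (3/4 - j) = 11/4 - j)
G(W, Y) = 13 + W*Y
G(K((1 + h) + 3, -2), 47)*34 = (13 + (11/4 - 1*(-2))*47)*34 = (13 + (11/4 + 2)*47)*34 = (13 + (19/4)*47)*34 = (13 + 893/4)*34 = (945/4)*34 = 16065/2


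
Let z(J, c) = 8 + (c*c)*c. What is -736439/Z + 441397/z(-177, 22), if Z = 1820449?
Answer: 795693233269/19398704544 ≈ 41.018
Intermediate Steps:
z(J, c) = 8 + c³ (z(J, c) = 8 + c²*c = 8 + c³)
-736439/Z + 441397/z(-177, 22) = -736439/1820449 + 441397/(8 + 22³) = -736439*1/1820449 + 441397/(8 + 10648) = -736439/1820449 + 441397/10656 = 795693233269/19398704544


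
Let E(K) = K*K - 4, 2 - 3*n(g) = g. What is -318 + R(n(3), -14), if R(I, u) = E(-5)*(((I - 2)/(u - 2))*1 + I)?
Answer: -5151/16 ≈ -321.94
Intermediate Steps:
n(g) = 2/3 - g/3
E(K) = -4 + K**2 (E(K) = K**2 - 4 = -4 + K**2)
R(I, u) = 21*I + 21*(-2 + I)/(-2 + u) (R(I, u) = (-4 + (-5)**2)*(((I - 2)/(u - 2))*1 + I) = (-4 + 25)*(((-2 + I)/(-2 + u))*1 + I) = 21*(((-2 + I)/(-2 + u))*1 + I) = 21*((-2 + I)/(-2 + u) + I) = 21*(I + (-2 + I)/(-2 + u)) = 21*I + 21*(-2 + I)/(-2 + u))
-318 + R(n(3), -14) = -318 + 21*(-2 - (2/3 - 1/3*3) + (2/3 - 1/3*3)*(-14))/(-2 - 14) = -318 + 21*(-2 - (2/3 - 1) + (2/3 - 1)*(-14))/(-16) = -318 + 21*(-1/16)*(-2 - 1*(-1/3) - 1/3*(-14)) = -318 + 21*(-1/16)*(-2 + 1/3 + 14/3) = -318 + 21*(-1/16)*3 = -318 - 63/16 = -5151/16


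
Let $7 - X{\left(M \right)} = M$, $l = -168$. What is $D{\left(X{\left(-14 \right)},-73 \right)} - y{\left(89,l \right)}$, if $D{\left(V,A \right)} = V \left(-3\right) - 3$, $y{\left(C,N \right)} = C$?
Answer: $-155$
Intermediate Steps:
$X{\left(M \right)} = 7 - M$
$D{\left(V,A \right)} = -3 - 3 V$ ($D{\left(V,A \right)} = - 3 V - 3 = -3 - 3 V$)
$D{\left(X{\left(-14 \right)},-73 \right)} - y{\left(89,l \right)} = \left(-3 - 3 \left(7 - -14\right)\right) - 89 = \left(-3 - 3 \left(7 + 14\right)\right) - 89 = \left(-3 - 63\right) - 89 = -66 - 89 = -155$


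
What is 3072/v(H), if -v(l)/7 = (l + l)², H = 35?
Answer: -768/8575 ≈ -0.089563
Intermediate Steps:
v(l) = -28*l² (v(l) = -7*(l + l)² = -7*4*l² = -28*l²)
3072/v(H) = 3072/((-28*35²)) = 3072/((-28*1225)) = 3072/(-34300) = 3072*(-1/34300) = -768/8575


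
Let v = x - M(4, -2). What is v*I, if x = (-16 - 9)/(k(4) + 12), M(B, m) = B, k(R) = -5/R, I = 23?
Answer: -6256/43 ≈ -145.49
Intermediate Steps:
x = -100/43 (x = (-16 - 9)/(-5/4 + 12) = -25/(-5*¼ + 12) = -25/(-5/4 + 12) = -25/43/4 = -25*4/43 = -100/43 ≈ -2.3256)
v = -272/43 (v = -100/43 - 1*4 = -100/43 - 4 = -272/43 ≈ -6.3256)
v*I = -272/43*23 = -6256/43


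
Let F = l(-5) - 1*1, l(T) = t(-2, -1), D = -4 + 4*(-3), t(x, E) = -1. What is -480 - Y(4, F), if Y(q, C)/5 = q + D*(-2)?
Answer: -660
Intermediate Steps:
D = -16 (D = -4 - 12 = -16)
l(T) = -1
F = -2 (F = -1 - 1*1 = -1 - 1 = -2)
Y(q, C) = 160 + 5*q (Y(q, C) = 5*(q - 16*(-2)) = 5*(q + 32) = 5*(32 + q) = 160 + 5*q)
-480 - Y(4, F) = -480 - (160 + 5*4) = -480 - (160 + 20) = -480 - 1*180 = -480 - 180 = -660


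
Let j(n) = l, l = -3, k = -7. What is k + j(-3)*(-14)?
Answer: 35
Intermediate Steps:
j(n) = -3
k + j(-3)*(-14) = -7 - 3*(-14) = -7 + 42 = 35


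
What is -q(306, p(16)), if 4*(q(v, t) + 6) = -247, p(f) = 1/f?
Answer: 271/4 ≈ 67.750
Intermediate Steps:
q(v, t) = -271/4 (q(v, t) = -6 + (¼)*(-247) = -6 - 247/4 = -271/4)
-q(306, p(16)) = -1*(-271/4) = 271/4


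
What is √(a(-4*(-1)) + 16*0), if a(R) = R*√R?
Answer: 2*√2 ≈ 2.8284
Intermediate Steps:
a(R) = R^(3/2)
√(a(-4*(-1)) + 16*0) = √((-4*(-1))^(3/2) + 16*0) = √(4^(3/2) + 0) = √(8 + 0) = √8 = 2*√2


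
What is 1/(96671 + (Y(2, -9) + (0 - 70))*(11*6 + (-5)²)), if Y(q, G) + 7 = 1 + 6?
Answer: 1/90301 ≈ 1.1074e-5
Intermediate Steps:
Y(q, G) = 0 (Y(q, G) = -7 + (1 + 6) = -7 + 7 = 0)
1/(96671 + (Y(2, -9) + (0 - 70))*(11*6 + (-5)²)) = 1/(96671 + (0 + (0 - 70))*(11*6 + (-5)²)) = 1/(96671 + (0 - 70)*(66 + 25)) = 1/(96671 - 70*91) = 1/(96671 - 6370) = 1/90301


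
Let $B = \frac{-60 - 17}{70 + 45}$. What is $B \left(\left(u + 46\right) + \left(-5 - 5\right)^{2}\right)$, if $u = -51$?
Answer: $- \frac{1463}{23} \approx -63.609$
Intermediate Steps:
$B = - \frac{77}{115} \approx -0.66957$
$B \left(\left(u + 46\right) + \left(-5 - 5\right)^{2}\right) = - \frac{77 \left(\left(-51 + 46\right) + \left(-5 - 5\right)^{2}\right)}{115} = - \frac{77 \left(-5 + \left(-10\right)^{2}\right)}{115} = - \frac{77 \left(-5 + 100\right)}{115} = \left(- \frac{77}{115}\right) 95 = - \frac{1463}{23}$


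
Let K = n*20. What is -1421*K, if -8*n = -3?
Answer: -21315/2 ≈ -10658.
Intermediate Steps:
n = 3/8 (n = -⅛*(-3) = 3/8 ≈ 0.37500)
K = 15/2 (K = (3/8)*20 = 15/2 ≈ 7.5000)
-1421*K = -1421*15/2 = -21315/2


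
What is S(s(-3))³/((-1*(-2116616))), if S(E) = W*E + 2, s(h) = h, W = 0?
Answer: 1/264577 ≈ 3.7796e-6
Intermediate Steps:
S(E) = 2 (S(E) = 0*E + 2 = 0 + 2 = 2)
S(s(-3))³/((-1*(-2116616))) = 2³/((-1*(-2116616))) = 8/2116616 = 8*(1/2116616) = 1/264577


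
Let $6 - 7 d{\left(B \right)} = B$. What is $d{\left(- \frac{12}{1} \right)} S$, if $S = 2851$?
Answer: $\frac{51318}{7} \approx 7331.1$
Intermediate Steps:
$d{\left(B \right)} = \frac{6}{7} - \frac{B}{7}$
$d{\left(- \frac{12}{1} \right)} S = \left(\frac{6}{7} - \frac{\left(-12\right) 1^{-1}}{7}\right) 2851 = \left(\frac{6}{7} - \frac{\left(-12\right) 1}{7}\right) 2851 = \left(\frac{6}{7} - - \frac{12}{7}\right) 2851 = \left(\frac{6}{7} + \frac{12}{7}\right) 2851 = \frac{18}{7} \cdot 2851 = \frac{51318}{7}$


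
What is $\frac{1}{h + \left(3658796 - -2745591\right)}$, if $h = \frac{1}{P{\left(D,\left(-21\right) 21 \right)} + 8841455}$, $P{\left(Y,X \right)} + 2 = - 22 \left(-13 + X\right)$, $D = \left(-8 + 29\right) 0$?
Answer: $\frac{8851441}{56688053671668} \approx 1.5614 \cdot 10^{-7}$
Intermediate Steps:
$D = 0$ ($D = 21 \cdot 0 = 0$)
$P{\left(Y,X \right)} = 284 - 22 X$ ($P{\left(Y,X \right)} = -2 - 22 \left(-13 + X\right) = -2 - \left(-286 + 22 X\right) = 284 - 22 X$)
$h = \frac{1}{8851441}$ ($h = \frac{1}{\left(284 - 22 \left(\left(-21\right) 21\right)\right) + 8841455} = \frac{1}{\left(284 - -9702\right) + 8841455} = \frac{1}{\left(284 + 9702\right) + 8841455} = \frac{1}{9986 + 8841455} = \frac{1}{8851441} \approx 1.1298 \cdot 10^{-7}$)
$\frac{1}{h + \left(3658796 - -2745591\right)} = \frac{1}{\frac{1}{8851441} + \left(3658796 - -2745591\right)} = \frac{1}{\frac{1}{8851441} + \left(3658796 + 2745591\right)} = \frac{1}{\frac{1}{8851441} + 6404387} = \frac{1}{\frac{56688053671668}{8851441}} = \frac{8851441}{56688053671668}$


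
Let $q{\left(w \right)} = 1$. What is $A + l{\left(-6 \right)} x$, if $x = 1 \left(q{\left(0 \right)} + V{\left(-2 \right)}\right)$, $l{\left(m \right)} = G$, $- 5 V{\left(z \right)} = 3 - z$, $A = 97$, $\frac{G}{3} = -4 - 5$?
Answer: $97$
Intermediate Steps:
$G = -27$ ($G = 3 \left(-4 - 5\right) = 3 \left(-9\right) = -27$)
$V{\left(z \right)} = - \frac{3}{5} + \frac{z}{5}$ ($V{\left(z \right)} = - \frac{3 - z}{5} = - \frac{3}{5} + \frac{z}{5}$)
$l{\left(m \right)} = -27$
$x = 0$ ($x = 1 \left(1 + \left(- \frac{3}{5} + \frac{1}{5} \left(-2\right)\right)\right) = 1 \left(1 - 1\right) = 1 \cdot 0 = 0$)
$A + l{\left(-6 \right)} x = 97 - 0 = 97 + 0 = 97$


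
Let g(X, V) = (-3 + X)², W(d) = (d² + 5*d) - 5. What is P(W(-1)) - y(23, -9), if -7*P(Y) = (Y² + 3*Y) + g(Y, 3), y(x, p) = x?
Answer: -359/7 ≈ -51.286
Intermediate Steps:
W(d) = -5 + d² + 5*d
P(Y) = -3*Y/7 - Y²/7 - (-3 + Y)²/7 (P(Y) = -((Y² + 3*Y) + (-3 + Y)²)/7 = -(Y² + (-3 + Y)² + 3*Y)/7 = -3*Y/7 - Y²/7 - (-3 + Y)²/7)
P(W(-1)) - y(23, -9) = (-9/7 - 2*(-5 + (-1)² + 5*(-1))²/7 + 3*(-5 + (-1)² + 5*(-1))/7) - 1*23 = (-9/7 - 2*(-5 + 1 - 5)²/7 + 3*(-5 + 1 - 5)/7) - 23 = (-9/7 - 2/7*(-9)² + (3/7)*(-9)) - 23 = (-9/7 - 2/7*81 - 27/7) - 23 = (-9/7 - 162/7 - 27/7) - 23 = -198/7 - 23 = -359/7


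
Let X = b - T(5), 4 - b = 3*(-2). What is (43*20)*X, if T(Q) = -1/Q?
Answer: 8772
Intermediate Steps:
b = 10 (b = 4 - 3*(-2) = 4 - 1*(-6) = 4 + 6 = 10)
X = 51/5 (X = 10 - (-1)/5 = 10 - 1*(-⅕) = 10 + ⅕ = 51/5 ≈ 10.200)
(43*20)*X = (43*20)*(51/5) = 860*(51/5) = 8772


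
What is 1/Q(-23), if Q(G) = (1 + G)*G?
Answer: 1/506 ≈ 0.0019763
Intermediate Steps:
Q(G) = G*(1 + G)
1/Q(-23) = 1/(-23*(1 - 23)) = 1/(-23*(-22)) = 1/506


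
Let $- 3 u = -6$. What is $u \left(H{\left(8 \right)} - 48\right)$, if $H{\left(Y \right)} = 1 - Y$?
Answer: $-110$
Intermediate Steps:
$u = 2$ ($u = \left(- \frac{1}{3}\right) \left(-6\right) = 2$)
$u \left(H{\left(8 \right)} - 48\right) = 2 \left(\left(1 - 8\right) - 48\right) = 2 \left(-7 - 48\right) = 2 \left(-55\right) = -110$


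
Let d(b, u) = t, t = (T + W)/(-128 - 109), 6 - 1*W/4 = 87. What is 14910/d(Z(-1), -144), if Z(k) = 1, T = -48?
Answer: 588945/62 ≈ 9499.1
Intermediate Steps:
W = -324 (W = 24 - 4*87 = 24 - 348 = -324)
t = 124/79 (t = (-48 - 324)/(-128 - 109) = -372/(-237) = -372*(-1/237) = 124/79 ≈ 1.5696)
d(b, u) = 124/79
14910/d(Z(-1), -144) = 14910/(124/79) = 14910*(79/124) = 588945/62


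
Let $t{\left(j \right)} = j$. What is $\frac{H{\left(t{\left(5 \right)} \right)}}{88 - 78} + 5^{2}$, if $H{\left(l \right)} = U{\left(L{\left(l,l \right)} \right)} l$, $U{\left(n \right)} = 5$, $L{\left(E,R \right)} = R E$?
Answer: $\frac{55}{2} \approx 27.5$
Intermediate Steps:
$L{\left(E,R \right)} = E R$
$H{\left(l \right)} = 5 l$
$\frac{H{\left(t{\left(5 \right)} \right)}}{88 - 78} + 5^{2} = \frac{5 \cdot 5}{88 - 78} + 5^{2} = \frac{1}{10} \cdot 25 + 25 = \frac{5}{2} + 25 = \frac{55}{2}$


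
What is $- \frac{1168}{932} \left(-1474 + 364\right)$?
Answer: $\frac{324120}{233} \approx 1391.1$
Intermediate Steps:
$- \frac{1168}{932} \left(-1474 + 364\right) = \left(-1168\right) \frac{1}{932} \left(-1110\right) = \left(- \frac{292}{233}\right) \left(-1110\right) = \frac{324120}{233}$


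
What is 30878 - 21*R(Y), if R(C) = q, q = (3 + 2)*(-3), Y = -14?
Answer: 31193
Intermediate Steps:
q = -15 (q = 5*(-3) = -15)
R(C) = -15
30878 - 21*R(Y) = 30878 - 21*(-15) = 30878 + 315 = 31193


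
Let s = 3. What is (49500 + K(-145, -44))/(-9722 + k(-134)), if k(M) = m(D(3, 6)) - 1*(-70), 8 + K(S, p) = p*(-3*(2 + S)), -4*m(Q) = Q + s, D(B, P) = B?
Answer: -1424/449 ≈ -3.1715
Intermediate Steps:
m(Q) = -3/4 - Q/4 (m(Q) = -(Q + 3)/4 = -(3 + Q)/4 = -3/4 - Q/4)
K(S, p) = -8 + p*(-6 - 3*S) (K(S, p) = -8 + p*(-3*(2 + S)) = -8 + p*(-6 - 3*S))
k(M) = 137/2 (k(M) = (-3/4 - 1/4*3) - 1*(-70) = (-3/4 - 3/4) + 70 = -3/2 + 70 = 137/2)
(49500 + K(-145, -44))/(-9722 + k(-134)) = (49500 + (-8 - 6*(-44) - 3*(-145)*(-44)))/(-9722 + 137/2) = (49500 + (-8 + 264 - 19140))/(-19307/2) = (49500 - 18884)*(-2/19307) = 30616*(-2/19307) = -1424/449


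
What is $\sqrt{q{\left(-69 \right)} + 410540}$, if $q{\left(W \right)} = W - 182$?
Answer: $\sqrt{410289} \approx 640.54$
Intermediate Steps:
$q{\left(W \right)} = -182 + W$
$\sqrt{q{\left(-69 \right)} + 410540} = \sqrt{\left(-182 - 69\right) + 410540} = \sqrt{-251 + 410540} = \sqrt{410289}$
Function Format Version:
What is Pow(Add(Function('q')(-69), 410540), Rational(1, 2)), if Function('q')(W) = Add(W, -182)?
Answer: Pow(410289, Rational(1, 2)) ≈ 640.54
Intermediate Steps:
Function('q')(W) = Add(-182, W)
Pow(Add(Function('q')(-69), 410540), Rational(1, 2)) = Pow(Add(Add(-182, -69), 410540), Rational(1, 2)) = Pow(Add(-251, 410540), Rational(1, 2)) = Pow(410289, Rational(1, 2))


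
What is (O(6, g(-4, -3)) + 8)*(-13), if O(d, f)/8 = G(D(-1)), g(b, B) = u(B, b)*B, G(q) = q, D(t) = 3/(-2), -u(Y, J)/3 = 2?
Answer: 52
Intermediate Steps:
u(Y, J) = -6 (u(Y, J) = -3*2 = -6)
D(t) = -3/2 (D(t) = 3*(-1/2) = -3/2)
g(b, B) = -6*B
O(d, f) = -12 (O(d, f) = 8*(-3/2) = -12)
(O(6, g(-4, -3)) + 8)*(-13) = (-12 + 8)*(-13) = -4*(-13) = 52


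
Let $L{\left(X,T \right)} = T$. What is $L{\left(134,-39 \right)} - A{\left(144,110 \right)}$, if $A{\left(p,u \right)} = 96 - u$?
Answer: $-25$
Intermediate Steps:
$L{\left(134,-39 \right)} - A{\left(144,110 \right)} = -39 - \left(96 - 110\right) = -39 - -14 = -39 + 14 = -25$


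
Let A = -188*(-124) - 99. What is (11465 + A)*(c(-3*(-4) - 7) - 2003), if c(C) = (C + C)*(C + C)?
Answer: -65992234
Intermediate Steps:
A = 23213 (A = 23312 - 99 = 23213)
c(C) = 4*C² (c(C) = (2*C)*(2*C) = 4*C²)
(11465 + A)*(c(-3*(-4) - 7) - 2003) = (11465 + 23213)*(4*(-3*(-4) - 7)² - 2003) = 34678*(4*(12 - 7)² - 2003) = 34678*(4*5² - 2003) = 34678*(4*25 - 2003) = 34678*(100 - 2003) = 34678*(-1903) = -65992234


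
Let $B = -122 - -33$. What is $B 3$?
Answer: $-267$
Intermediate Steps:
$B = -89$ ($B = -122 + 33 = -89$)
$B 3 = \left(-89\right) 3 = -267$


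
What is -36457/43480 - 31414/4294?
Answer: -6736403/826120 ≈ -8.1543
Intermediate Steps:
-36457/43480 - 31414/4294 = -36457*1/43480 - 31414*1/4294 = -36457/43480 - 139/19 = -6736403/826120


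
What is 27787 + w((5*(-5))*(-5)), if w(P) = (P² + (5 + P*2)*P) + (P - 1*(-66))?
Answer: 75478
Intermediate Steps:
w(P) = 66 + P + P² + P*(5 + 2*P) (w(P) = (P² + (5 + 2*P)*P) + (P + 66) = (P² + P*(5 + 2*P)) + (66 + P) = 66 + P + P² + P*(5 + 2*P))
27787 + w((5*(-5))*(-5)) = 27787 + (66 + 3*((5*(-5))*(-5))² + 6*((5*(-5))*(-5))) = 27787 + (66 + 3*(-25*(-5))² + 6*(-25*(-5))) = 27787 + (66 + 3*125² + 6*125) = 27787 + (66 + 3*15625 + 750) = 27787 + (66 + 46875 + 750) = 27787 + 47691 = 75478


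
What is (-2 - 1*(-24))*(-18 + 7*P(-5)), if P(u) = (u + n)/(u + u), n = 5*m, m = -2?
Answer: -165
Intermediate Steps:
n = -10 (n = 5*(-2) = -10)
P(u) = (-10 + u)/(2*u) (P(u) = (u - 10)/(u + u) = (-10 + u)/((2*u)) = (-10 + u)*(1/(2*u)) = (-10 + u)/(2*u))
(-2 - 1*(-24))*(-18 + 7*P(-5)) = (-2 - 1*(-24))*(-18 + 7*((½)*(-10 - 5)/(-5))) = (-2 + 24)*(-18 + 7*((½)*(-⅕)*(-15))) = 22*(-18 + 7*(3/2)) = 22*(-18 + 21/2) = 22*(-15/2) = -165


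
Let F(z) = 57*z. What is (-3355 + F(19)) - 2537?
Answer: -4809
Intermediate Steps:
(-3355 + F(19)) - 2537 = (-3355 + 57*19) - 2537 = (-3355 + 1083) - 2537 = -2272 - 2537 = -4809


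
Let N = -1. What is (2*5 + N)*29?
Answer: 261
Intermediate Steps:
(2*5 + N)*29 = (2*5 - 1)*29 = (10 - 1)*29 = 9*29 = 261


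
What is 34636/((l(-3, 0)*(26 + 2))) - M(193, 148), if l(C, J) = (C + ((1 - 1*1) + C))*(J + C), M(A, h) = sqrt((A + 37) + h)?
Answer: 1237/18 - 3*sqrt(42) ≈ 49.280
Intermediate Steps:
M(A, h) = sqrt(37 + A + h) (M(A, h) = sqrt((37 + A) + h) = sqrt(37 + A + h))
l(C, J) = 2*C*(C + J) (l(C, J) = (C + ((1 - 1) + C))*(C + J) = (C + (0 + C))*(C + J) = (C + C)*(C + J) = (2*C)*(C + J) = 2*C*(C + J))
34636/((l(-3, 0)*(26 + 2))) - M(193, 148) = 34636/(((2*(-3)*(-3 + 0))*(26 + 2))) - sqrt(37 + 193 + 148) = 34636/(((2*(-3)*(-3))*28)) - sqrt(378) = 34636/((18*28)) - 3*sqrt(42) = 34636/504 - 3*sqrt(42) = 34636*(1/504) - 3*sqrt(42) = 1237/18 - 3*sqrt(42)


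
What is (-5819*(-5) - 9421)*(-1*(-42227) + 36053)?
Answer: 1540080720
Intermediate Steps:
(-5819*(-5) - 9421)*(-1*(-42227) + 36053) = (29095 - 9421)*(42227 + 36053) = 19674*78280 = 1540080720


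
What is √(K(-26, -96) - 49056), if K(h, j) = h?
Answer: I*√49082 ≈ 221.54*I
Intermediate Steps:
√(K(-26, -96) - 49056) = √(-26 - 49056) = √(-49082) = I*√49082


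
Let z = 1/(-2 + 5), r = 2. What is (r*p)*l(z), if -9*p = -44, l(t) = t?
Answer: 88/27 ≈ 3.2593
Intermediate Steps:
z = ⅓ (z = 1/3 = ⅓ ≈ 0.33333)
p = 44/9 (p = -⅑*(-44) = 44/9 ≈ 4.8889)
(r*p)*l(z) = (2*(44/9))*(⅓) = (88/9)*(⅓) = 88/27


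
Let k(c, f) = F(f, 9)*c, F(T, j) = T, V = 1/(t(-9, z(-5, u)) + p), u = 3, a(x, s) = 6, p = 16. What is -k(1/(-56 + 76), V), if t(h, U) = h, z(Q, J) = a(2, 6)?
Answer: -1/140 ≈ -0.0071429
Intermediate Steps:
z(Q, J) = 6
V = ⅐ (V = 1/(-9 + 16) = 1/7 = ⅐ ≈ 0.14286)
k(c, f) = c*f (k(c, f) = f*c = c*f)
-k(1/(-56 + 76), V) = -1/((-56 + 76)*7) = -1/(20*7) = -1*1/140 = -1/140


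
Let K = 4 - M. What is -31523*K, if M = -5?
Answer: -283707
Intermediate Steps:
K = 9 (K = 4 - 1*(-5) = 4 + 5 = 9)
-31523*K = -31523*9 = -283707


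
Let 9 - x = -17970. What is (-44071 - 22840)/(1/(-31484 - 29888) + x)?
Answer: -4106461892/1103407187 ≈ -3.7216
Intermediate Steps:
x = 17979 (x = 9 - 1*(-17970) = 9 + 17970 = 17979)
(-44071 - 22840)/(1/(-31484 - 29888) + x) = (-44071 - 22840)/(1/(-31484 - 29888) + 17979) = -66911/(1/(-61372) + 17979) = -66911/(-1/61372 + 17979) = -66911/1103407187/61372 = -66911*61372/1103407187 = -4106461892/1103407187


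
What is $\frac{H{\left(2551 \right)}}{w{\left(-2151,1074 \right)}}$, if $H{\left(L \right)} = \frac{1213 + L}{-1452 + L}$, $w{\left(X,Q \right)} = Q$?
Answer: $\frac{1882}{590163} \approx 0.0031889$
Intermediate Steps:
$H{\left(L \right)} = \frac{1213 + L}{-1452 + L}$
$\frac{H{\left(2551 \right)}}{w{\left(-2151,1074 \right)}} = \frac{\frac{1}{-1452 + 2551} \left(1213 + 2551\right)}{1074} = \frac{1}{1099} \cdot 3764 \cdot \frac{1}{1074} = \frac{3764}{1099} \cdot \frac{1}{1074} = \frac{1882}{590163}$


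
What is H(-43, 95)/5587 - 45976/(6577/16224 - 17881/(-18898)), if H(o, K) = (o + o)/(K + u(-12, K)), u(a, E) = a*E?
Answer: -1175714537047047742/34562873827405 ≈ -34017.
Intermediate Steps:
u(a, E) = E*a
H(o, K) = -2*o/(11*K) (H(o, K) = (o + o)/(K + K*(-12)) = (2*o)/(K - 12*K) = (2*o)/((-11*K)) = (2*o)*(-1/(11*K)) = -2*o/(11*K))
H(-43, 95)/5587 - 45976/(6577/16224 - 17881/(-18898)) = -2/11*(-43)/95/5587 - 45976/(6577/16224 - 17881/(-18898)) = -2/11*(-43)*1/95*(1/5587) - 45976/(6577*(1/16224) - 17881*(-1/18898)) = (86/1045)*(1/5587) - 45976/(6577/16224 + 17881/18898) = 86/5838415 - 45976/207196745/153300576 = 86/5838415 - 45976*153300576/207196745 = 86/5838415 - 1006878183168/29599535 = -1175714537047047742/34562873827405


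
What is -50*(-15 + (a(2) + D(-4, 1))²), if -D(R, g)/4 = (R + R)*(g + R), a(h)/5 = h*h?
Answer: -288050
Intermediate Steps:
a(h) = 5*h² (a(h) = 5*(h*h) = 5*h²)
D(R, g) = -8*R*(R + g) (D(R, g) = -4*(R + R)*(g + R) = -4*2*R*(R + g) = -8*R*(R + g))
-50*(-15 + (a(2) + D(-4, 1))²) = -50*(-15 + (5*2² - 8*(-4)*(-4 + 1))²) = -50*(-15 + (5*4 - 8*(-4)*(-3))²) = -50*(-15 + (20 - 96)²) = -50*(-15 + (-76)²) = -50*(-15 + 5776) = -50*5761 = -288050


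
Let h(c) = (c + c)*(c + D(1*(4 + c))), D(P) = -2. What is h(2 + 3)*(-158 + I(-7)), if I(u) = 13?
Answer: -4350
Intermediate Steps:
h(c) = 2*c*(-2 + c) (h(c) = (c + c)*(c - 2) = (2*c)*(-2 + c) = 2*c*(-2 + c))
h(2 + 3)*(-158 + I(-7)) = (2*(2 + 3)*(-2 + (2 + 3)))*(-158 + 13) = (2*5*(-2 + 5))*(-145) = (2*5*3)*(-145) = 30*(-145) = -4350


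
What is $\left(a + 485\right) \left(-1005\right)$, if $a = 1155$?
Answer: $-1648200$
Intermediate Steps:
$\left(a + 485\right) \left(-1005\right) = \left(1155 + 485\right) \left(-1005\right) = 1640 \left(-1005\right) = -1648200$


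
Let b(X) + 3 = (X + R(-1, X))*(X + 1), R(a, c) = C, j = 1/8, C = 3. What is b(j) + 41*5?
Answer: 13153/64 ≈ 205.52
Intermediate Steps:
j = ⅛ ≈ 0.12500
R(a, c) = 3
b(X) = -3 + (1 + X)*(3 + X) (b(X) = -3 + (X + 3)*(X + 1) = -3 + (3 + X)*(1 + X) = -3 + (1 + X)*(3 + X))
b(j) + 41*5 = (4 + ⅛)/8 + 41*5 = (⅛)*(33/8) + 205 = 33/64 + 205 = 13153/64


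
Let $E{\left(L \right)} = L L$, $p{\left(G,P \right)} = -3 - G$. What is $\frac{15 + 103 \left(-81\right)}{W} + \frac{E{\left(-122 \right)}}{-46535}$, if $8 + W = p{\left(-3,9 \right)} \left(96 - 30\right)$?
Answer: $\frac{48428051}{46535} \approx 1040.7$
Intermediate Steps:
$E{\left(L \right)} = L^{2}$
$W = -8$ ($W = -8 + \left(-3 - -3\right) \left(96 - 30\right) = -8 + \left(-3 + 3\right) 66 = -8 + 0 \cdot 66 = -8 + 0 = -8$)
$\frac{15 + 103 \left(-81\right)}{W} + \frac{E{\left(-122 \right)}}{-46535} = \frac{15 + 103 \left(-81\right)}{-8} + \frac{\left(-122\right)^{2}}{-46535} = \left(15 - 8343\right) \left(- \frac{1}{8}\right) + 14884 \left(- \frac{1}{46535}\right) = \left(-8328\right) \left(- \frac{1}{8}\right) - \frac{14884}{46535} = 1041 - \frac{14884}{46535} = \frac{48428051}{46535}$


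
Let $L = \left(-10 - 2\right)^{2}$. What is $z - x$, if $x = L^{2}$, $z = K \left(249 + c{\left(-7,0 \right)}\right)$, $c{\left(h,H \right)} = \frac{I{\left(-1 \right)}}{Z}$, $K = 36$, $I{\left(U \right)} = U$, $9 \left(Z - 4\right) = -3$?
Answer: $- \frac{129600}{11} \approx -11782.0$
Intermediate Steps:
$Z = \frac{11}{3}$ ($Z = 4 + \frac{1}{9} \left(-3\right) = 4 - \frac{1}{3} = \frac{11}{3} \approx 3.6667$)
$c{\left(h,H \right)} = - \frac{3}{11}$ ($c{\left(h,H \right)} = - \frac{1}{\frac{11}{3}} = \left(-1\right) \frac{3}{11} = - \frac{3}{11}$)
$L = 144$ ($L = \left(-12\right)^{2} = 144$)
$z = \frac{98496}{11}$ ($z = 36 \left(249 - \frac{3}{11}\right) = 36 \cdot \frac{2736}{11} = \frac{98496}{11} \approx 8954.2$)
$x = 20736$ ($x = 144^{2} = 20736$)
$z - x = \frac{98496}{11} - 20736 = - \frac{129600}{11}$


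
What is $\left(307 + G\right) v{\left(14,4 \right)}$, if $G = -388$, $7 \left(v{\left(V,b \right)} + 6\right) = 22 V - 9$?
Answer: $- \frac{20817}{7} \approx -2973.9$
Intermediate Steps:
$v{\left(V,b \right)} = - \frac{51}{7} + \frac{22 V}{7}$ ($v{\left(V,b \right)} = -6 + \frac{22 V - 9}{7} = -6 + \frac{-9 + 22 V}{7} = -6 + \left(- \frac{9}{7} + \frac{22 V}{7}\right) = - \frac{51}{7} + \frac{22 V}{7}$)
$\left(307 + G\right) v{\left(14,4 \right)} = \left(307 - 388\right) \left(- \frac{51}{7} + \frac{22}{7} \cdot 14\right) = - 81 \left(- \frac{51}{7} + 44\right) = \left(-81\right) \frac{257}{7} = - \frac{20817}{7}$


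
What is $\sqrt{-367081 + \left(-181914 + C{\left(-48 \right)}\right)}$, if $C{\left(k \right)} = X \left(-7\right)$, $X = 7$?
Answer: $2 i \sqrt{137261} \approx 740.97 i$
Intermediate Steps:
$C{\left(k \right)} = -49$ ($C{\left(k \right)} = 7 \left(-7\right) = -49$)
$\sqrt{-367081 + \left(-181914 + C{\left(-48 \right)}\right)} = \sqrt{-367081 - 181963} = \sqrt{-549044} = 2 i \sqrt{137261}$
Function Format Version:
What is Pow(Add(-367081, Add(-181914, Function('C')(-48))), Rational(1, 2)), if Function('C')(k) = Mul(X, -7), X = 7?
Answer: Mul(2, I, Pow(137261, Rational(1, 2))) ≈ Mul(740.97, I)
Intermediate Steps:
Function('C')(k) = -49 (Function('C')(k) = Mul(7, -7) = -49)
Pow(Add(-367081, Add(-181914, Function('C')(-48))), Rational(1, 2)) = Pow(Add(-367081, Add(-181914, -49)), Rational(1, 2)) = Pow(Add(-367081, -181963), Rational(1, 2)) = Pow(-549044, Rational(1, 2)) = Mul(2, I, Pow(137261, Rational(1, 2)))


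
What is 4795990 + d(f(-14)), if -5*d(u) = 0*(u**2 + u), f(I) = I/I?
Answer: 4795990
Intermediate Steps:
f(I) = 1
d(u) = 0 (d(u) = -0*(u**2 + u) = -0*(u + u**2) = -1/5*0 = 0)
4795990 + d(f(-14)) = 4795990 + 0 = 4795990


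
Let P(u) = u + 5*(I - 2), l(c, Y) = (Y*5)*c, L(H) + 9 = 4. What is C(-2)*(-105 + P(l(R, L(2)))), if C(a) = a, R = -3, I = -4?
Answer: 120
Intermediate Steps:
L(H) = -5 (L(H) = -9 + 4 = -5)
l(c, Y) = 5*Y*c (l(c, Y) = (5*Y)*c = 5*Y*c)
P(u) = -30 + u (P(u) = u + 5*(-4 - 2) = u + 5*(-6) = u - 30 = -30 + u)
C(-2)*(-105 + P(l(R, L(2)))) = -2*(-105 + (-30 + 5*(-5)*(-3))) = -2*(-105 + (-30 + 75)) = -2*(-105 + 45) = -2*(-60) = 120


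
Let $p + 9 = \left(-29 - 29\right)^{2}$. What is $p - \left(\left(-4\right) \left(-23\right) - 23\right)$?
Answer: $3286$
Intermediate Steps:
$p = 3355$ ($p = -9 + \left(-29 - 29\right)^{2} = -9 + \left(-58\right)^{2} = -9 + 3364 = 3355$)
$p - \left(\left(-4\right) \left(-23\right) - 23\right) = 3355 - \left(\left(-4\right) \left(-23\right) - 23\right) = 3355 - \left(92 - 23\right) = 3355 - 69 = 3286$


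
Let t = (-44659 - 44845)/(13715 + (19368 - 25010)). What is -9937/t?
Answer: 80221401/89504 ≈ 896.29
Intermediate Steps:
t = -89504/8073 (t = -89504/(13715 - 5642) = -89504/8073 ≈ -11.087)
-9937/t = -9937/(-89504/8073) = -9937*(-8073/89504) = 80221401/89504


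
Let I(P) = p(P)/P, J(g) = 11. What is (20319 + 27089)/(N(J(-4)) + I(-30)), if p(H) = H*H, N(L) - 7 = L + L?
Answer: -47408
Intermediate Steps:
N(L) = 7 + 2*L (N(L) = 7 + (L + L) = 7 + 2*L)
p(H) = H²
I(P) = P (I(P) = P²/P = P)
(20319 + 27089)/(N(J(-4)) + I(-30)) = (20319 + 27089)/((7 + 2*11) - 30) = 47408/((7 + 22) - 30) = 47408/(29 - 30) = 47408/(-1) = 47408*(-1) = -47408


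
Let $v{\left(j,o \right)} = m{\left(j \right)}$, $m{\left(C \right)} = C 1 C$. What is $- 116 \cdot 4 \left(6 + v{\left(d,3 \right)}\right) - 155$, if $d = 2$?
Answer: $-4795$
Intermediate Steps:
$m{\left(C \right)} = C^{2}$ ($m{\left(C \right)} = C C = C^{2}$)
$v{\left(j,o \right)} = j^{2}$
$- 116 \cdot 4 \left(6 + v{\left(d,3 \right)}\right) - 155 = - 116 \cdot 4 \left(6 + 2^{2}\right) - 155 = - 116 \cdot 4 \left(6 + 4\right) - 155 = - 116 \cdot 4 \cdot 10 - 155 = \left(-116\right) 40 - 155 = -4640 - 155 = -4795$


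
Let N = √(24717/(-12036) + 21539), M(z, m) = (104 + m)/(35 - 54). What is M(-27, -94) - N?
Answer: -10/19 - √86665447687/2006 ≈ -147.28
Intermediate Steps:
M(z, m) = -104/19 - m/19 (M(z, m) = (104 + m)/(-19) = (104 + m)*(-1/19) = -104/19 - m/19)
N = √86665447687/2006 (N = √(24717*(-1/12036) + 21539) = √(-8239/4012 + 21539) = √(86406229/4012) = √86665447687/2006 ≈ 146.75)
M(-27, -94) - N = (-104/19 - 1/19*(-94)) - √86665447687/2006 = (-104/19 + 94/19) - √86665447687/2006 = -10/19 - √86665447687/2006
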